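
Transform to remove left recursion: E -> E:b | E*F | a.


Left-recursive alternatives: E:b, E*F; non-recursive: a
Introduce E': E -> aE', E' -> :bE' | *FE' | ε


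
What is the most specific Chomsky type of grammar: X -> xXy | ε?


Single nonterminal LHS, but x^n y^n is not regular
Classification: Type 2 (Context-Free)


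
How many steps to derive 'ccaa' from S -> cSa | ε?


Derivation: S => cSa => ccSaa => ccaa
Steps: 3


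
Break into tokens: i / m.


Scan left to right, longest-match per lexeme
Tokens: ID(i), OP(/), ID(m)


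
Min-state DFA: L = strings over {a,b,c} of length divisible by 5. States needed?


Track length mod 5: states 0..4, accept at 0
Minimal DFA: 5 states


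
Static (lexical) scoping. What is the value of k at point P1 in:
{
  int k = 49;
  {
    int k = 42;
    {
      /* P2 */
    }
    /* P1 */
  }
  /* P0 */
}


k declared in the same block as P1
k = 42


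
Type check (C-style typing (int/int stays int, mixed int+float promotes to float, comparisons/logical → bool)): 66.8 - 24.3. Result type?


Operand types: float - float
Rule: mixed int/float promotes to float; int/int stays int
Result type: float


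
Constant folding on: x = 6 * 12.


6 * 12 = 72 at compile time
Optimized: x = 72


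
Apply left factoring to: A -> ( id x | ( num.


Common prefix: '('
Factored: A -> ( A', A' -> id x | num


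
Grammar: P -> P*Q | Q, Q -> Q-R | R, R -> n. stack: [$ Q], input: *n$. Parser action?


lookahead ∉ {-} so Q won't extend; reduce P -> Q
Action: reduce (P -> Q)


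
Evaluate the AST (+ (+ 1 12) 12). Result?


Evaluate inner: (+ 1 12) = 13
Evaluate root: (+ 13 12) = 25
Result: 25


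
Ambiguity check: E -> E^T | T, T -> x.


precedence layered via separate nonterminal T: deterministic
Unambiguous


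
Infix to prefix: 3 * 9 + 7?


left-to-right (same/higher precedence on left): tree is (+ (* 3 9) 7)
Prefix: + * 3 9 7


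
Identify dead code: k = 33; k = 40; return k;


first assignment to k is overwritten before any read
Dead: 'k = 33'


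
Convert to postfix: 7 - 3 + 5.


Left to right (same or higher precedence on left)
Postfix: 7 3 - 5 +


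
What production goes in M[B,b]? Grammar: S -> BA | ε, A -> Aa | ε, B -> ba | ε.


For [B, b]: 'b' ∈ FIRST(ba)
Entry: B -> ba


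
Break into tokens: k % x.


Scan left to right, longest-match per lexeme
Tokens: ID(k), OP(%), ID(x)


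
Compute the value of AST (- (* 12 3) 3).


Evaluate inner: (* 12 3) = 36
Evaluate root: (- 36 3) = 33
Result: 33


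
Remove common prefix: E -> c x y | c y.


Common prefix: 'c'
Factored: E -> c E', E' -> x y | y


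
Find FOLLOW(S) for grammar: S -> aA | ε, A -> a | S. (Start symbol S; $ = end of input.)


$ ∈ FOLLOW(S). For each A -> αBβ: add FIRST(β)\{ε} to FOLLOW(B); if β nullable, add FOLLOW(A).
FOLLOW(S) = {$}


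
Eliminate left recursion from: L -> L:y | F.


Left-recursive alternatives: L:y; non-recursive: F
Introduce L': L -> FL', L' -> :yL' | ε


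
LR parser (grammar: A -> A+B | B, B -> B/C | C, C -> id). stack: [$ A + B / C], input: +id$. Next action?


handle 'B/C' on top
Action: reduce (B -> B/C)


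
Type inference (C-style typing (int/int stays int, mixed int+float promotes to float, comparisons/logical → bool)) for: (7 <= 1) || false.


Operand types: bool || bool
Rule: logical operators take bool operands and yield bool
Result type: bool


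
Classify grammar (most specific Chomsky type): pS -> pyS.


LHS has context (more than one symbol) and |LHS| ≤ |RHS|
Classification: Type 1 (Context-Sensitive)


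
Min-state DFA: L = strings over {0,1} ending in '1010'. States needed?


Track the longest suffix of input matching a prefix of '1010': 5 classes (prefixes of length 0..4)
Minimal DFA: 5 states


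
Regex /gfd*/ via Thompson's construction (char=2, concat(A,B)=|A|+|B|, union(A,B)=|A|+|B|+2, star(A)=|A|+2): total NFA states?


Syntax tree has 3 char leaf(s), 0 union(s), 1 star(s)
chars contribute 3×2 = 6; each union adds +2; each star adds +2
Total: 6 + 0 + 2 = 8 states


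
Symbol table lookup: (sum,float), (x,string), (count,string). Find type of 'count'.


Lookup 'count' → type string


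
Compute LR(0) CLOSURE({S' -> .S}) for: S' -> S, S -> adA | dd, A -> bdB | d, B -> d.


Start: S' -> .S
For each item with dot before a nonterminal B, add B -> .γ for every B-production
Closure: [S' -> .S, S -> .adA, S -> .dd]


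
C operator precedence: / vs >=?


'/' is multiplicative (level 10); '>=' is relational (level 7)
Higher level binds tighter
'/' has higher precedence than '>='


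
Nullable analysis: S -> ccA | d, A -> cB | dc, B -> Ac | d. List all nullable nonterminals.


A nonterminal is nullable iff some alternative derives ε (directly, or every symbol in it is nullable)
Nullable: {}


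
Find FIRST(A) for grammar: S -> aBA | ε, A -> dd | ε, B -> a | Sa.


Per alternative of A: FIRST(dd) = {d}; FIRST(ε) = {ε}
FIRST(A) = {d, ε}


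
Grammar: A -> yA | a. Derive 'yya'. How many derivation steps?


Derivation: A => yA => yyA => yya
Steps: 3


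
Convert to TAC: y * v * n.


Break into single-operator statements:
t1 = y * v
t2 = t1 * n


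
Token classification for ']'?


Pattern: delimiter/punctuation
Type: PUNCTUATION


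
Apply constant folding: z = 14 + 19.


14 + 19 = 33 at compile time
Optimized: z = 33


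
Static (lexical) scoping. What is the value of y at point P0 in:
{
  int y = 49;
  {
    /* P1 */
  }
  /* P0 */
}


y declared in the same block as P0
y = 49


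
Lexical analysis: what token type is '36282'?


Pattern: digits only
Type: INTEGER_LITERAL


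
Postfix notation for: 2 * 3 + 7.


Left to right (same or higher precedence on left)
Postfix: 2 3 * 7 +


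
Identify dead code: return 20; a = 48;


statement follows a return and is unreachable
Dead: 'a = 48'


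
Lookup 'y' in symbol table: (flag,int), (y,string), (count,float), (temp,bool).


Lookup 'y' → type string


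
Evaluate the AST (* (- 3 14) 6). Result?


Evaluate inner: (- 3 14) = -11
Evaluate root: (* -11 6) = -66
Result: -66


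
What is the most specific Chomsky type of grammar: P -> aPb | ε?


Single nonterminal LHS, but a^n b^n is not regular
Classification: Type 2 (Context-Free)


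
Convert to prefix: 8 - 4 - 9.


left-to-right (same/higher precedence on left): tree is (- (- 8 4) 9)
Prefix: - - 8 4 9


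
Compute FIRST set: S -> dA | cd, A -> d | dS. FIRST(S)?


Per alternative of S: FIRST(dA) = {d}; FIRST(cd) = {c}
FIRST(S) = {c, d}


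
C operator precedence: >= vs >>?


'>>' is shift (level 8); '>=' is relational (level 7)
Higher level binds tighter
'>>' has higher precedence than '>='


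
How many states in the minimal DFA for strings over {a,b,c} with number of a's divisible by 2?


Track (count of a) mod 2: states 0..1, accept at 0
Minimal DFA: 2 states


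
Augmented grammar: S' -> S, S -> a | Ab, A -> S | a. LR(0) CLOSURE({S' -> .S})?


Start: S' -> .S
For each item with dot before a nonterminal B, add B -> .γ for every B-production
Closure: [S' -> .S, S -> .a, S -> .Ab, A -> .S, A -> .a]


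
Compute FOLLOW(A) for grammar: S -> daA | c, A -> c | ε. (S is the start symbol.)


$ ∈ FOLLOW(S). For each A -> αBβ: add FIRST(β)\{ε} to FOLLOW(B); if β nullable, add FOLLOW(A).
FOLLOW(A) = {$}


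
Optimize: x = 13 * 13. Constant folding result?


13 * 13 = 169 at compile time
Optimized: x = 169


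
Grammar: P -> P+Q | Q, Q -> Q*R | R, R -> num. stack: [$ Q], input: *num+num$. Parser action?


shift '*' to continue Q -> Q*R
Action: shift


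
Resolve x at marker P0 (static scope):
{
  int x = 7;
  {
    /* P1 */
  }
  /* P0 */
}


x declared in the same block as P0
x = 7


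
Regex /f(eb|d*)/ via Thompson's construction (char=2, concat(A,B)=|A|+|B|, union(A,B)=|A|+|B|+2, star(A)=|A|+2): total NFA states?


Syntax tree has 4 char leaf(s), 1 union(s), 1 star(s)
chars contribute 4×2 = 8; each union adds +2; each star adds +2
Total: 8 + 2 + 2 = 12 states


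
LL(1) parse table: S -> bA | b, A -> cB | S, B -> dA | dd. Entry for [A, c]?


For [A, c]: 'c' ∈ FIRST(cB)
Entry: A -> cB


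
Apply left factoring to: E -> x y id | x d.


Common prefix: 'x'
Factored: E -> x E', E' -> y id | d


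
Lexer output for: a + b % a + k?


Scan left to right, longest-match per lexeme
Tokens: ID(a), OP(+), ID(b), OP(%), ID(a), OP(+), ID(k)


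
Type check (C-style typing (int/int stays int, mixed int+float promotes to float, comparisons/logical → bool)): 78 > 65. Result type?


Operand types: int > int
Rule: comparison yields bool
Result type: bool


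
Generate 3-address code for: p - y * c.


Break into single-operator statements:
t1 = y * c
t2 = p - t1


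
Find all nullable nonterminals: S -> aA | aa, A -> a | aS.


A nonterminal is nullable iff some alternative derives ε (directly, or every symbol in it is nullable)
Nullable: {}


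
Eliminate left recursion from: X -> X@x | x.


Left-recursive alternatives: X@x; non-recursive: x
Introduce X': X -> xX', X' -> @xX' | ε


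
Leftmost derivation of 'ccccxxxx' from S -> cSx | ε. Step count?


Derivation: S => cSx => ccSxx => cccSxxx => ccccSxxxx => ccccxxxx
Steps: 5


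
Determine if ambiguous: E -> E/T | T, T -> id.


precedence layered via separate nonterminal T: deterministic
Unambiguous


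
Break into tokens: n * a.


Scan left to right, longest-match per lexeme
Tokens: ID(n), OP(*), ID(a)


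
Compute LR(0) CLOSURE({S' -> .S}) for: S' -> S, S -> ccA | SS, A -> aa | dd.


Start: S' -> .S
For each item with dot before a nonterminal B, add B -> .γ for every B-production
Closure: [S' -> .S, S -> .ccA, S -> .SS]


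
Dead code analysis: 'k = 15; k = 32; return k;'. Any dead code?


first assignment to k is overwritten before any read
Dead: 'k = 15'


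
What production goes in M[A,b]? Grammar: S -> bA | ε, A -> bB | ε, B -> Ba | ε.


For [A, b]: 'b' ∈ FIRST(bB)
Entry: A -> bB


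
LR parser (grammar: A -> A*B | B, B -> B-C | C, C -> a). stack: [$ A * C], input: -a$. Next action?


'C' (not preceded by B-) is the handle for B -> C
Action: reduce (B -> C)


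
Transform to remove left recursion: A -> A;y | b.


Left-recursive alternatives: A;y; non-recursive: b
Introduce A': A -> bA', A' -> ;yA' | ε


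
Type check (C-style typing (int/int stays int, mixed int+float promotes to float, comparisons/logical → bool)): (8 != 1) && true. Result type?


Operand types: bool && bool
Rule: logical operators take bool operands and yield bool
Result type: bool


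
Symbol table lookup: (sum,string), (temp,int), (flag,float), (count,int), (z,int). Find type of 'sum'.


Lookup 'sum' → type string


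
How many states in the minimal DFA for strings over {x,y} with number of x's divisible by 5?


Track (count of x) mod 5: states 0..4, accept at 0
Minimal DFA: 5 states


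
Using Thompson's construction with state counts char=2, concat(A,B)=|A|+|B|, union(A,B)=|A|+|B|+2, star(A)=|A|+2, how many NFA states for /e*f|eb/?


Syntax tree has 4 char leaf(s), 1 union(s), 1 star(s)
chars contribute 4×2 = 8; each union adds +2; each star adds +2
Total: 8 + 2 + 2 = 12 states


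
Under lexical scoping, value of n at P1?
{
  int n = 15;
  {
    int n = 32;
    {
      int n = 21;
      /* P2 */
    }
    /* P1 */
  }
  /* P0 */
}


n declared in the same block as P1
n = 32


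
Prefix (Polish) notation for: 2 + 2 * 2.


'*' binds tighter: tree is (+ 2 (* 2 2))
Prefix: + 2 * 2 2


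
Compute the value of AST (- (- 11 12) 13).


Evaluate inner: (- 11 12) = -1
Evaluate root: (- -1 13) = -14
Result: -14


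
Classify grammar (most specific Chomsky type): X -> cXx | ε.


Single nonterminal LHS, but c^n x^n is not regular
Classification: Type 2 (Context-Free)


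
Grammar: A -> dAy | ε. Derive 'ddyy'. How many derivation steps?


Derivation: A => dAy => ddAyy => ddyy
Steps: 3


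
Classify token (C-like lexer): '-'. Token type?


Pattern: operator symbol
Type: OPERATOR


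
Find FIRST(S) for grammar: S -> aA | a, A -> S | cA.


Per alternative of S: FIRST(aA) = {a}; FIRST(a) = {a}
FIRST(S) = {a}


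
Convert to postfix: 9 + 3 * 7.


* has higher precedence, evaluate 3*7 first
Postfix: 9 3 7 * +


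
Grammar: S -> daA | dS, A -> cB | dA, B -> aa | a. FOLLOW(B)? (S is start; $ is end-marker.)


$ ∈ FOLLOW(S). For each A -> αBβ: add FIRST(β)\{ε} to FOLLOW(B); if β nullable, add FOLLOW(A).
FOLLOW(B) = {$}


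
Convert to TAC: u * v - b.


Break into single-operator statements:
t1 = u * v
t2 = t1 - b


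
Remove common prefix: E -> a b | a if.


Common prefix: 'a'
Factored: E -> a E', E' -> b | if


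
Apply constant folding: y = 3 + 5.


3 + 5 = 8 at compile time
Optimized: y = 8


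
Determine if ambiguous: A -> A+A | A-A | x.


'x+x-x' has two parse trees (no precedence encoded between + and -)
Ambiguous


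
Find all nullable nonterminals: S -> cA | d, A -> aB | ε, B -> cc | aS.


A nonterminal is nullable iff some alternative derives ε (directly, or every symbol in it is nullable)
Nullable: {A}


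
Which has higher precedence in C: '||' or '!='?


'!=' is equality (level 6); '||' is logical OR (level 1)
Higher level binds tighter
'!=' has higher precedence than '||'


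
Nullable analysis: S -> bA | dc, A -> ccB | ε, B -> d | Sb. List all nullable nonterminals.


A nonterminal is nullable iff some alternative derives ε (directly, or every symbol in it is nullable)
Nullable: {A}


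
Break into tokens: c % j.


Scan left to right, longest-match per lexeme
Tokens: ID(c), OP(%), ID(j)


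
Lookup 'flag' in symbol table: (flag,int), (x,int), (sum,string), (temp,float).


Lookup 'flag' → type int


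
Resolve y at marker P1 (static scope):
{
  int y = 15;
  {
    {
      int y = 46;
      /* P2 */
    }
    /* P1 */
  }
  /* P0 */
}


P1's block does not declare y; resolves to the enclosing declaration at depth 0
y = 15


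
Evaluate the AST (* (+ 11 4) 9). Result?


Evaluate inner: (+ 11 4) = 15
Evaluate root: (* 15 9) = 135
Result: 135


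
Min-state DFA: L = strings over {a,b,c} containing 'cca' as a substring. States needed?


KMP-style automaton: 3 progress states + 1 absorbing accept = 4
Minimal DFA: 4 states


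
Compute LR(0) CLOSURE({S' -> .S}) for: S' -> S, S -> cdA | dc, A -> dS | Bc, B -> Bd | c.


Start: S' -> .S
For each item with dot before a nonterminal B, add B -> .γ for every B-production
Closure: [S' -> .S, S -> .cdA, S -> .dc]


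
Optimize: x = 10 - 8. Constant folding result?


10 - 8 = 2 at compile time
Optimized: x = 2


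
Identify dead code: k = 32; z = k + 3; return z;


k is read by z's definition; z is returned
No dead code


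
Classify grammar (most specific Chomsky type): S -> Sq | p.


Left-linear: every RHS is a terminal or one nonterminal followed by a terminal
Classification: Type 3 (Regular)


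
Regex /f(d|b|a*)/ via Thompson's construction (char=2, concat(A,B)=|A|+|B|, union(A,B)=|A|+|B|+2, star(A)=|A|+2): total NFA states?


Syntax tree has 4 char leaf(s), 2 union(s), 1 star(s)
chars contribute 4×2 = 8; each union adds +2; each star adds +2
Total: 8 + 4 + 2 = 14 states


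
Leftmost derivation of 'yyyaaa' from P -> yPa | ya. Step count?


Derivation: P => yPa => yyPaa => yyyaaa
Steps: 3


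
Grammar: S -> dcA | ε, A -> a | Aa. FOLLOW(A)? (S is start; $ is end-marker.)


$ ∈ FOLLOW(S). For each A -> αBβ: add FIRST(β)\{ε} to FOLLOW(B); if β nullable, add FOLLOW(A).
FOLLOW(A) = {$, a}


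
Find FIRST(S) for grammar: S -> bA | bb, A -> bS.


Per alternative of S: FIRST(bA) = {b}; FIRST(bb) = {b}
FIRST(S) = {b}


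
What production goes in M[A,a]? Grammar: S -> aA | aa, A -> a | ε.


For [A, a]: 'a' ∈ FIRST(a)
Entry: A -> a


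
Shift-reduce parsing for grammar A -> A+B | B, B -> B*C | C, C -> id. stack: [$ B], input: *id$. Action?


shift '*' to continue B -> B*C
Action: shift


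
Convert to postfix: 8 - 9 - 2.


Left to right (same or higher precedence on left)
Postfix: 8 9 - 2 -


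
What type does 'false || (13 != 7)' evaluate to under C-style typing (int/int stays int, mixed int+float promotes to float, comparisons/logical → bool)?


Operand types: bool || bool
Rule: logical operators take bool operands and yield bool
Result type: bool


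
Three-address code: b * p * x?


Break into single-operator statements:
t1 = b * p
t2 = t1 * x


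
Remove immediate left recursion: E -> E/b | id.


Left-recursive alternatives: E/b; non-recursive: id
Introduce E': E -> idE', E' -> /bE' | ε


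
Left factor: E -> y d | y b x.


Common prefix: 'y'
Factored: E -> y E', E' -> d | b x


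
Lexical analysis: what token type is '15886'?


Pattern: digits only
Type: INTEGER_LITERAL


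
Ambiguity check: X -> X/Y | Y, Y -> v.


precedence layered via separate nonterminal Y: deterministic
Unambiguous


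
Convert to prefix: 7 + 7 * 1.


'*' binds tighter: tree is (+ 7 (* 7 1))
Prefix: + 7 * 7 1


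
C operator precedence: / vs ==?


'/' is multiplicative (level 10); '==' is equality (level 6)
Higher level binds tighter
'/' has higher precedence than '=='


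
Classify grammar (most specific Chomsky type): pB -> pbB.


LHS has context (more than one symbol) and |LHS| ≤ |RHS|
Classification: Type 1 (Context-Sensitive)


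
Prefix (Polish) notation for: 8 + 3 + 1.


left-to-right (same/higher precedence on left): tree is (+ (+ 8 3) 1)
Prefix: + + 8 3 1


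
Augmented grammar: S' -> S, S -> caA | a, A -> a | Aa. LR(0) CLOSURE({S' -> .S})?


Start: S' -> .S
For each item with dot before a nonterminal B, add B -> .γ for every B-production
Closure: [S' -> .S, S -> .caA, S -> .a]


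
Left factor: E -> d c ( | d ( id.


Common prefix: 'd'
Factored: E -> d E', E' -> c ( | ( id


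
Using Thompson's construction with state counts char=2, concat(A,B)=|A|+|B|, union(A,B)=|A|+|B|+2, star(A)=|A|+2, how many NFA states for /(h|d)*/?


Syntax tree has 2 char leaf(s), 1 union(s), 1 star(s)
chars contribute 2×2 = 4; each union adds +2; each star adds +2
Total: 4 + 2 + 2 = 8 states


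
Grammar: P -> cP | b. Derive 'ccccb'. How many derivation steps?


Derivation: P => cP => ccP => cccP => ccccP => ccccb
Steps: 5


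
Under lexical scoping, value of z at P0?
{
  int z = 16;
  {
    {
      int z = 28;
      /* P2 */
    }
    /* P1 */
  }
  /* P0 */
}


z declared in the same block as P0
z = 16


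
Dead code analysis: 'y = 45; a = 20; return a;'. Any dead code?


y is assigned but never read
Dead: 'y = 45'


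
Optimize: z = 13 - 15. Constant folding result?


13 - 15 = -2 at compile time
Optimized: z = -2


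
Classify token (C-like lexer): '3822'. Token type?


Pattern: digits only
Type: INTEGER_LITERAL


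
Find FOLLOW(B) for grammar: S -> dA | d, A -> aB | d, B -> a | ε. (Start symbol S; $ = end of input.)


$ ∈ FOLLOW(S). For each A -> αBβ: add FIRST(β)\{ε} to FOLLOW(B); if β nullable, add FOLLOW(A).
FOLLOW(B) = {$}


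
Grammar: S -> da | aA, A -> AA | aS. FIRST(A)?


Per alternative of A: FIRST(AA) = {a}; FIRST(aS) = {a}
FIRST(A) = {a}


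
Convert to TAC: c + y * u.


Break into single-operator statements:
t1 = y * u
t2 = c + t1


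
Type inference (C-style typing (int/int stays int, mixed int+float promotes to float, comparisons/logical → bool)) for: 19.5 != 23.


Operand types: float != int
Rule: comparison yields bool
Result type: bool


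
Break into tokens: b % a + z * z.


Scan left to right, longest-match per lexeme
Tokens: ID(b), OP(%), ID(a), OP(+), ID(z), OP(*), ID(z)


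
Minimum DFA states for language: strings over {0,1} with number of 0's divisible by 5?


Track (count of 0) mod 5: states 0..4, accept at 0
Minimal DFA: 5 states


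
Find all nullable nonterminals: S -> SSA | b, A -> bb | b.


A nonterminal is nullable iff some alternative derives ε (directly, or every symbol in it is nullable)
Nullable: {}


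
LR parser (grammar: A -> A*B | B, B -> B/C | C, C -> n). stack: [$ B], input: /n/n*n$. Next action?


shift '/' to continue B -> B/C
Action: shift


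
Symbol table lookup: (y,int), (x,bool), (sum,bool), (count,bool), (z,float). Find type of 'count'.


Lookup 'count' → type bool


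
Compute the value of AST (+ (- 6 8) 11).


Evaluate inner: (- 6 8) = -2
Evaluate root: (+ -2 11) = 9
Result: 9


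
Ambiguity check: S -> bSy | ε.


balanced b^n…y^n: each string has a unique parse
Unambiguous


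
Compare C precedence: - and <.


'-' is additive (level 9); '<' is relational (level 7)
Higher level binds tighter
'-' has higher precedence than '<'


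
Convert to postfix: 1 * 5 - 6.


Left to right (same or higher precedence on left)
Postfix: 1 5 * 6 -


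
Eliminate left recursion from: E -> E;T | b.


Left-recursive alternatives: E;T; non-recursive: b
Introduce E': E -> bE', E' -> ;TE' | ε


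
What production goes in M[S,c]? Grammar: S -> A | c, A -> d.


For [S, c]: 'c' ∈ FIRST(c)
Entry: S -> c


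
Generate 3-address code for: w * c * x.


Break into single-operator statements:
t1 = w * c
t2 = t1 * x


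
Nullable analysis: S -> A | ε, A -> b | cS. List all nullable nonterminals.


A nonterminal is nullable iff some alternative derives ε (directly, or every symbol in it is nullable)
Nullable: {S}


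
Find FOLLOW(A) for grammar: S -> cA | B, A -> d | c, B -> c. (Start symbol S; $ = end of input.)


$ ∈ FOLLOW(S). For each A -> αBβ: add FIRST(β)\{ε} to FOLLOW(B); if β nullable, add FOLLOW(A).
FOLLOW(A) = {$}


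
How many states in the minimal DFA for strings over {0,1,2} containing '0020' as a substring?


KMP-style automaton: 4 progress states + 1 absorbing accept = 5
Minimal DFA: 5 states


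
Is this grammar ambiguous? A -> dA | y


right-linear, alternatives start with distinct terminals 'd' vs 'y': unique leftmost derivation
Unambiguous


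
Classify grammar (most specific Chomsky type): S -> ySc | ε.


Single nonterminal LHS, but y^n c^n is not regular
Classification: Type 2 (Context-Free)


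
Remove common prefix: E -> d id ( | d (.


Common prefix: 'd'
Factored: E -> d E', E' -> id ( | (


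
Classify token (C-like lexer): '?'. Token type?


Pattern: operator symbol
Type: OPERATOR


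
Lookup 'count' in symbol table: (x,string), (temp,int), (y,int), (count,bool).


Lookup 'count' → type bool


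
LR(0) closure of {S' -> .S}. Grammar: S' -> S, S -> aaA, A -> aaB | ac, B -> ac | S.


Start: S' -> .S
For each item with dot before a nonterminal B, add B -> .γ for every B-production
Closure: [S' -> .S, S -> .aaA]


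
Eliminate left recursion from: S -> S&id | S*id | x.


Left-recursive alternatives: S&id, S*id; non-recursive: x
Introduce S': S -> xS', S' -> &idS' | *idS' | ε


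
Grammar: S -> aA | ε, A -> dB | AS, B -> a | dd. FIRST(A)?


Per alternative of A: FIRST(dB) = {d}; FIRST(AS) = {d}
FIRST(A) = {d}


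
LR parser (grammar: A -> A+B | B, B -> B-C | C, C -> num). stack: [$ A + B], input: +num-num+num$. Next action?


handle 'A+B' on top; lookahead ∈ FOLLOW(A) = {+, $}
Action: reduce (A -> A+B)


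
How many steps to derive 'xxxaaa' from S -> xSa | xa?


Derivation: S => xSa => xxSaa => xxxaaa
Steps: 3


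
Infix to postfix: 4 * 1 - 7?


Left to right (same or higher precedence on left)
Postfix: 4 1 * 7 -


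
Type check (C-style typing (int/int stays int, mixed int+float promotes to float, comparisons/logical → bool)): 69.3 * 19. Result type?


Operand types: float * int
Rule: mixed int/float promotes to float; int/int stays int
Result type: float


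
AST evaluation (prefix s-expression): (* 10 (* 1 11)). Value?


Evaluate inner: (* 1 11) = 11
Evaluate root: (* 10 11) = 110
Result: 110


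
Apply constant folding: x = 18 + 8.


18 + 8 = 26 at compile time
Optimized: x = 26


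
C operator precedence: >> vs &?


'>>' is shift (level 8); '&' is bitwise AND (level 5)
Higher level binds tighter
'>>' has higher precedence than '&'


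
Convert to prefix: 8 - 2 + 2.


left-to-right (same/higher precedence on left): tree is (+ (- 8 2) 2)
Prefix: + - 8 2 2


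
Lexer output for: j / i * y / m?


Scan left to right, longest-match per lexeme
Tokens: ID(j), OP(/), ID(i), OP(*), ID(y), OP(/), ID(m)


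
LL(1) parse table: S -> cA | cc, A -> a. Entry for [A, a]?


For [A, a]: 'a' ∈ FIRST(a)
Entry: A -> a


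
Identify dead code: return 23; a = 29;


statement follows a return and is unreachable
Dead: 'a = 29'


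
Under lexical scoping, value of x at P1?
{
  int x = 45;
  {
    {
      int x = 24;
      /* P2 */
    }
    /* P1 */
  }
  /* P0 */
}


P1's block does not declare x; resolves to the enclosing declaration at depth 0
x = 45


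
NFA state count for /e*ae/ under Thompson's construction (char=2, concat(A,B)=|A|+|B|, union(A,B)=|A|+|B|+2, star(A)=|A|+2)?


Syntax tree has 3 char leaf(s), 0 union(s), 1 star(s)
chars contribute 3×2 = 6; each union adds +2; each star adds +2
Total: 6 + 0 + 2 = 8 states


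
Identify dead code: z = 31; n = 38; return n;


z is assigned but never read
Dead: 'z = 31'


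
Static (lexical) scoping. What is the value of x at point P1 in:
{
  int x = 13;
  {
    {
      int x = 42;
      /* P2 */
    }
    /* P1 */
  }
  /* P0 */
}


P1's block does not declare x; resolves to the enclosing declaration at depth 0
x = 13


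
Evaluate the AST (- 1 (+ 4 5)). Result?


Evaluate inner: (+ 4 5) = 9
Evaluate root: (- 1 9) = -8
Result: -8


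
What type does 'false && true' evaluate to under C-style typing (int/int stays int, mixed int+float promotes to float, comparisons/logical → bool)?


Operand types: bool && bool
Rule: logical operators take bool operands and yield bool
Result type: bool


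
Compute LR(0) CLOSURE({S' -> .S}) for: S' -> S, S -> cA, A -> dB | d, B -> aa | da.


Start: S' -> .S
For each item with dot before a nonterminal B, add B -> .γ for every B-production
Closure: [S' -> .S, S -> .cA]


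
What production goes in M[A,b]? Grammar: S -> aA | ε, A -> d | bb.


For [A, b]: 'b' ∈ FIRST(bb)
Entry: A -> bb


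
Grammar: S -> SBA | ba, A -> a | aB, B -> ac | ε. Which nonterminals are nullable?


A nonterminal is nullable iff some alternative derives ε (directly, or every symbol in it is nullable)
Nullable: {B}


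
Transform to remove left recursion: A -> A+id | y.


Left-recursive alternatives: A+id; non-recursive: y
Introduce A': A -> yA', A' -> +idA' | ε


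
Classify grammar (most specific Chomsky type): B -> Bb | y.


Left-linear: every RHS is a terminal or one nonterminal followed by a terminal
Classification: Type 3 (Regular)


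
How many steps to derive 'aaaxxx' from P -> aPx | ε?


Derivation: P => aPx => aaPxx => aaaPxxx => aaaxxx
Steps: 4


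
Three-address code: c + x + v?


Break into single-operator statements:
t1 = c + x
t2 = t1 + v


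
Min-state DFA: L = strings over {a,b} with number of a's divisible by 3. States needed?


Track (count of a) mod 3: states 0..2, accept at 0
Minimal DFA: 3 states


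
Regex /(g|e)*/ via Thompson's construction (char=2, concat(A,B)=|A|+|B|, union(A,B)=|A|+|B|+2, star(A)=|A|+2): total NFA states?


Syntax tree has 2 char leaf(s), 1 union(s), 1 star(s)
chars contribute 2×2 = 4; each union adds +2; each star adds +2
Total: 4 + 2 + 2 = 8 states


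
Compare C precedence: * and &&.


'*' is multiplicative (level 10); '&&' is logical AND (level 2)
Higher level binds tighter
'*' has higher precedence than '&&'


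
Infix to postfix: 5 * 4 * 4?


Left to right (same or higher precedence on left)
Postfix: 5 4 * 4 *


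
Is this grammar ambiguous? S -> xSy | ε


balanced x^n…y^n: each string has a unique parse
Unambiguous


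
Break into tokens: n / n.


Scan left to right, longest-match per lexeme
Tokens: ID(n), OP(/), ID(n)


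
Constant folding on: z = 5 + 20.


5 + 20 = 25 at compile time
Optimized: z = 25


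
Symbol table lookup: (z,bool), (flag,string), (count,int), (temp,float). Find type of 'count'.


Lookup 'count' → type int


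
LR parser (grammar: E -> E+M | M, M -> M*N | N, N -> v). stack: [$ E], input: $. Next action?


start symbol E on stack, input exhausted
Action: accept


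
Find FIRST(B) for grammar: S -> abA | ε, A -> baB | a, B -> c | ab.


Per alternative of B: FIRST(c) = {c}; FIRST(ab) = {a}
FIRST(B) = {a, c}


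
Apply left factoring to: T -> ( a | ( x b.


Common prefix: '('
Factored: T -> ( T', T' -> a | x b


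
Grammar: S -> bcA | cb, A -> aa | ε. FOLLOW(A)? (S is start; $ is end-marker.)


$ ∈ FOLLOW(S). For each A -> αBβ: add FIRST(β)\{ε} to FOLLOW(B); if β nullable, add FOLLOW(A).
FOLLOW(A) = {$}


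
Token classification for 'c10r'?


Pattern: letter/underscore followed by alphanumerics, not a keyword
Type: IDENTIFIER


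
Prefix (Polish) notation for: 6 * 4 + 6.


left-to-right (same/higher precedence on left): tree is (+ (* 6 4) 6)
Prefix: + * 6 4 6


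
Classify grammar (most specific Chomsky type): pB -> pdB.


LHS has context (more than one symbol) and |LHS| ≤ |RHS|
Classification: Type 1 (Context-Sensitive)


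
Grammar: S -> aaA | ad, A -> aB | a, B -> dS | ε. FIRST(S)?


Per alternative of S: FIRST(aaA) = {a}; FIRST(ad) = {a}
FIRST(S) = {a}


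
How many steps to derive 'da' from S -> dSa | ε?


Derivation: S => dSa => da
Steps: 2


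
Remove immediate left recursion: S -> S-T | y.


Left-recursive alternatives: S-T; non-recursive: y
Introduce S': S -> yS', S' -> -TS' | ε


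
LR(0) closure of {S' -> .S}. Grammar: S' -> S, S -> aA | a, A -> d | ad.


Start: S' -> .S
For each item with dot before a nonterminal B, add B -> .γ for every B-production
Closure: [S' -> .S, S -> .aA, S -> .a]


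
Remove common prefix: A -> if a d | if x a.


Common prefix: 'if'
Factored: A -> if A', A' -> a d | x a


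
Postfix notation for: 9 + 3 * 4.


* has higher precedence, evaluate 3*4 first
Postfix: 9 3 4 * +


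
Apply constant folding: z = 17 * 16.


17 * 16 = 272 at compile time
Optimized: z = 272


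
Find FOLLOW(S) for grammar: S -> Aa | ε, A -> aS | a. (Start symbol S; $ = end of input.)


$ ∈ FOLLOW(S). For each A -> αBβ: add FIRST(β)\{ε} to FOLLOW(B); if β nullable, add FOLLOW(A).
FOLLOW(S) = {$, a}


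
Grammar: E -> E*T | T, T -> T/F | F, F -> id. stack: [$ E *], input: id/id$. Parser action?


no handle ('E*' is not any RHS); shift 'id'
Action: shift


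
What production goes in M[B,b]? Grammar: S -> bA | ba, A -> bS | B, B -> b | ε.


For [B, b]: 'b' ∈ FIRST(b)
Entry: B -> b


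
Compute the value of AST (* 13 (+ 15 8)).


Evaluate inner: (+ 15 8) = 23
Evaluate root: (* 13 23) = 299
Result: 299


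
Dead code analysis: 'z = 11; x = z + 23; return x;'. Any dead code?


z is read by x's definition; x is returned
No dead code


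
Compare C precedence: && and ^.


'^' is bitwise XOR (level 4); '&&' is logical AND (level 2)
Higher level binds tighter
'^' has higher precedence than '&&'


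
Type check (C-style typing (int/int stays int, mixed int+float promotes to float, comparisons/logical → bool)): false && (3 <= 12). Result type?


Operand types: bool && bool
Rule: logical operators take bool operands and yield bool
Result type: bool


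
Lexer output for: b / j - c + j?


Scan left to right, longest-match per lexeme
Tokens: ID(b), OP(/), ID(j), OP(-), ID(c), OP(+), ID(j)


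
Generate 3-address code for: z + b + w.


Break into single-operator statements:
t1 = z + b
t2 = t1 + w


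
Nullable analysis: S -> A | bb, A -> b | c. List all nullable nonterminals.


A nonterminal is nullable iff some alternative derives ε (directly, or every symbol in it is nullable)
Nullable: {}


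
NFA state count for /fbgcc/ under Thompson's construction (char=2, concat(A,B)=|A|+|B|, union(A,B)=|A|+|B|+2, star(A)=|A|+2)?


Syntax tree has 5 char leaf(s), 0 union(s), 0 star(s)
chars contribute 5×2 = 10; each union adds +2; each star adds +2
Total: 10 + 0 + 0 = 10 states


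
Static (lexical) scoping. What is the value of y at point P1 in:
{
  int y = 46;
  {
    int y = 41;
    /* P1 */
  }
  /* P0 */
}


y declared in the same block as P1
y = 41


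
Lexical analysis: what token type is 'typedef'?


Pattern: reserved word
Type: KEYWORD


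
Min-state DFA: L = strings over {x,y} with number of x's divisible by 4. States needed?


Track (count of x) mod 4: states 0..3, accept at 0
Minimal DFA: 4 states


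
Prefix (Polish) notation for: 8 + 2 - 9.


left-to-right (same/higher precedence on left): tree is (- (+ 8 2) 9)
Prefix: - + 8 2 9


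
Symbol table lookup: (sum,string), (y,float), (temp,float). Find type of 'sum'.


Lookup 'sum' → type string


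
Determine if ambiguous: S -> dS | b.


right-linear, alternatives start with distinct terminals 'd' vs 'b': unique leftmost derivation
Unambiguous


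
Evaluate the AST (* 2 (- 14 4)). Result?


Evaluate inner: (- 14 4) = 10
Evaluate root: (* 2 10) = 20
Result: 20


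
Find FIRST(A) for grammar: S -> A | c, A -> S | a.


Per alternative of A: FIRST(S) = {a, c}; FIRST(a) = {a}
FIRST(A) = {a, c}


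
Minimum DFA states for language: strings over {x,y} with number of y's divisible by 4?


Track (count of y) mod 4: states 0..3, accept at 0
Minimal DFA: 4 states


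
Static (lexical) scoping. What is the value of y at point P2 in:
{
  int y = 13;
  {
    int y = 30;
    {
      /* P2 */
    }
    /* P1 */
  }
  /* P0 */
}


P2's block does not declare y; resolves to the enclosing declaration at depth 1
y = 30


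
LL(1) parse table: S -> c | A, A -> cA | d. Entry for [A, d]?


For [A, d]: 'd' ∈ FIRST(d)
Entry: A -> d


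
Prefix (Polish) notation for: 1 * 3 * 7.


left-to-right (same/higher precedence on left): tree is (* (* 1 3) 7)
Prefix: * * 1 3 7


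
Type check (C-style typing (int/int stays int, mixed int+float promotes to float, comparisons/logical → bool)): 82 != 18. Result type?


Operand types: int != int
Rule: comparison yields bool
Result type: bool


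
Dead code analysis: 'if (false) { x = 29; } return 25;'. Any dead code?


condition is constant false, so the whole block is unreachable
Dead: 'if (false) { x = 29; }'


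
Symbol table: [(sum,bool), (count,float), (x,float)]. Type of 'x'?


Lookup 'x' → type float


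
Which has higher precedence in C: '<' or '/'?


'/' is multiplicative (level 10); '<' is relational (level 7)
Higher level binds tighter
'/' has higher precedence than '<'


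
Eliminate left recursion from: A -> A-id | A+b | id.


Left-recursive alternatives: A-id, A+b; non-recursive: id
Introduce A': A -> idA', A' -> -idA' | +bA' | ε


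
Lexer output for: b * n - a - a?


Scan left to right, longest-match per lexeme
Tokens: ID(b), OP(*), ID(n), OP(-), ID(a), OP(-), ID(a)


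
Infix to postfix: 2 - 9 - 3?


Left to right (same or higher precedence on left)
Postfix: 2 9 - 3 -


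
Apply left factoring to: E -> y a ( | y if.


Common prefix: 'y'
Factored: E -> y E', E' -> a ( | if


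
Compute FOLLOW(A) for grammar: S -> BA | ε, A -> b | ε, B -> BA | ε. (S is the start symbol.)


$ ∈ FOLLOW(S). For each A -> αBβ: add FIRST(β)\{ε} to FOLLOW(B); if β nullable, add FOLLOW(A).
FOLLOW(A) = {$, b}


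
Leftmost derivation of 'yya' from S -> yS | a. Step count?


Derivation: S => yS => yyS => yya
Steps: 3


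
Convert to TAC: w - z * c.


Break into single-operator statements:
t1 = z * c
t2 = w - t1


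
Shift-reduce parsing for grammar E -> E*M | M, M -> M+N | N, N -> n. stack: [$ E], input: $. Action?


start symbol E on stack, input exhausted
Action: accept


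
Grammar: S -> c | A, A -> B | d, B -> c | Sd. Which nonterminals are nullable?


A nonterminal is nullable iff some alternative derives ε (directly, or every symbol in it is nullable)
Nullable: {}


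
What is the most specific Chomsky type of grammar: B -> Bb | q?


Left-linear: every RHS is a terminal or one nonterminal followed by a terminal
Classification: Type 3 (Regular)


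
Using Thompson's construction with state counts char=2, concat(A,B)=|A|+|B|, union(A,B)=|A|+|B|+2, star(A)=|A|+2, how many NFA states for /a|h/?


Syntax tree has 2 char leaf(s), 1 union(s), 0 star(s)
chars contribute 2×2 = 4; each union adds +2; each star adds +2
Total: 4 + 2 + 0 = 6 states


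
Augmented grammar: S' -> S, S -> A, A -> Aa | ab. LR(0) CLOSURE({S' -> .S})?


Start: S' -> .S
For each item with dot before a nonterminal B, add B -> .γ for every B-production
Closure: [S' -> .S, S -> .A, A -> .Aa, A -> .ab]


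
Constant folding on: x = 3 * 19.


3 * 19 = 57 at compile time
Optimized: x = 57


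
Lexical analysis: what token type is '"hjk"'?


Pattern: double-quoted sequence
Type: STRING_LITERAL


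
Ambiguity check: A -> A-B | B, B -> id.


precedence layered via separate nonterminal B: deterministic
Unambiguous


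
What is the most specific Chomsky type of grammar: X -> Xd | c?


Left-linear: every RHS is a terminal or one nonterminal followed by a terminal
Classification: Type 3 (Regular)


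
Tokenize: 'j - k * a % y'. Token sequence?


Scan left to right, longest-match per lexeme
Tokens: ID(j), OP(-), ID(k), OP(*), ID(a), OP(%), ID(y)


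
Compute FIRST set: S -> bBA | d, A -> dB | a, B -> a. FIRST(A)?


Per alternative of A: FIRST(dB) = {d}; FIRST(a) = {a}
FIRST(A) = {a, d}


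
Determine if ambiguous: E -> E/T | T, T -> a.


precedence layered via separate nonterminal T: deterministic
Unambiguous


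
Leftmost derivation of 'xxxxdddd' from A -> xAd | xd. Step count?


Derivation: A => xAd => xxAdd => xxxAddd => xxxxdddd
Steps: 4


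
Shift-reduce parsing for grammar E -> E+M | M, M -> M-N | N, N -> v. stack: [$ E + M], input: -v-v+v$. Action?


'-' can extend M; shift to build M -> M-N
Action: shift


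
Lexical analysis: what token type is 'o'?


Pattern: letter/underscore followed by alphanumerics, not a keyword
Type: IDENTIFIER


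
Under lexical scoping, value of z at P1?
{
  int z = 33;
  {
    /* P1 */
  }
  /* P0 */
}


P1's block does not declare z; resolves to the enclosing declaration at depth 0
z = 33


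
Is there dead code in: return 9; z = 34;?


statement follows a return and is unreachable
Dead: 'z = 34'


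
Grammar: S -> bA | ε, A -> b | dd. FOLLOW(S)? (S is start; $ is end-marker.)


$ ∈ FOLLOW(S). For each A -> αBβ: add FIRST(β)\{ε} to FOLLOW(B); if β nullable, add FOLLOW(A).
FOLLOW(S) = {$}


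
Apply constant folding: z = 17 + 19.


17 + 19 = 36 at compile time
Optimized: z = 36


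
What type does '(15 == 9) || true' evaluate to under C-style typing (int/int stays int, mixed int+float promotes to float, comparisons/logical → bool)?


Operand types: bool || bool
Rule: logical operators take bool operands and yield bool
Result type: bool
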